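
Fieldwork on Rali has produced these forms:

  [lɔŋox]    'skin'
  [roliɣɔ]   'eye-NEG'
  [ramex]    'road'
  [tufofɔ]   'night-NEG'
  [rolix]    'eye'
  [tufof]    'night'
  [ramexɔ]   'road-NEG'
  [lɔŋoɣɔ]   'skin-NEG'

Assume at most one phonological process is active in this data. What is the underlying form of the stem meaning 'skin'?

The stem for 'skin' ends in [ɣ] in [lɔŋoɣɔ] but [x] in [lɔŋox].
Compare 'road', with invariant [x] in [ramexɔ] and [ramex]: an analysis with underlying /x/ and a rule producing [ɣ] before the NEG suffix would wrongly predict alternation here too.
The alternation reflects word-final obstruent devoicing: voiced obstruents become voiceless word-finally. /ɣ/ is underlying.

/lɔŋoɣ/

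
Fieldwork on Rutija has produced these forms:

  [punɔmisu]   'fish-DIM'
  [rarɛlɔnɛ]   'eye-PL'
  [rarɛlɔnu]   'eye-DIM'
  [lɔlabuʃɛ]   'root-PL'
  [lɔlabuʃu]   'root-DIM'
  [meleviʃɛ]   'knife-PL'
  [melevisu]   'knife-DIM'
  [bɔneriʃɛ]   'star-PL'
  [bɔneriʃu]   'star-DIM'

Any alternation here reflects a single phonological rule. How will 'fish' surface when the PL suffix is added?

In [meleviʃɛ] and [melevisu] the final segment of 'knife' alternates: [ʃ] ~ [s].
If /ʃ/ were underlying and a rule turned it into [s] before the DIM suffix, 'star' would also alternate; but it has [ʃ] in both [bɔneriʃɛ] and [bɔneriʃu].
The alternation reflects palatalization before a front vowel: /s/ becomes palato-alveolar [ʃ] before a front vowel. /s/ is underlying.
From [punɔmisu] the stem 'fish' is /punɔmis/; before a front vowel this yields [punɔmiʃɛ].

[punɔmiʃɛ]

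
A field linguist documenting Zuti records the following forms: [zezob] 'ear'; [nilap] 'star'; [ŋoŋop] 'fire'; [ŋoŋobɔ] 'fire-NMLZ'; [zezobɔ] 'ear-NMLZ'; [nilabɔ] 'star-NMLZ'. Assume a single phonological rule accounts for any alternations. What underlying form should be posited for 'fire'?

/ŋoŋop/

'fire' shows [p] ~ [b] at the end of the stem ([ŋoŋop] vs [ŋoŋobɔ]).
Compare 'ear', with invariant [b] in [zezob] and [zezobɔ]: an analysis with underlying /b/ and a rule producing [p] in isolation would wrongly predict alternation here too.
Therefore /p/ is basic and [b] is derived by intervocalic voicing (voiceless stops become voiced between vowels).
So 'fire' = /ŋoŋop/.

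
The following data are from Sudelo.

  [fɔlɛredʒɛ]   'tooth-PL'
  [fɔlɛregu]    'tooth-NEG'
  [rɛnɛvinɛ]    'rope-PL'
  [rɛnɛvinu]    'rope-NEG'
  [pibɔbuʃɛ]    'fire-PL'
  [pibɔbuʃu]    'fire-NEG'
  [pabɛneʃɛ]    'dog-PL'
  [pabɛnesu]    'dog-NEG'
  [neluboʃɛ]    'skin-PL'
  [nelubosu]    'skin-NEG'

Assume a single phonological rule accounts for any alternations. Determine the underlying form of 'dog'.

/pabɛnes/

The stem for 'dog' ends in [ʃ] in [pabɛneʃɛ] but [s] in [pabɛnesu].
Compare 'fire', with invariant [ʃ] in [pibɔbuʃɛ] and [pibɔbuʃu]: an analysis with underlying /ʃ/ and a rule producing [s] before the NEG suffix would wrongly predict alternation here too.
The underlying segment must be /s/; /g/ and /s/ become palato-alveolar [dʒ] and [ʃ] before a front vowel, yielding [ʃ] there.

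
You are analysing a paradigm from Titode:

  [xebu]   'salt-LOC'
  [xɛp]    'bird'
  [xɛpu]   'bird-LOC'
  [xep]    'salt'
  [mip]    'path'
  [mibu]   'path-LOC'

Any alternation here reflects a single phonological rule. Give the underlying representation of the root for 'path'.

In [mip] and [mibu] the final segment of 'path' alternates: [p] ~ [b].
Compare 'bird', with invariant [p] in [xɛp] and [xɛpu]: an analysis with underlying /p/ and a rule producing [b] before the LOC suffix would wrongly predict alternation here too.
The underlying segment must be /b/; voiced obstruents become voiceless word-finally, yielding [p] there.

/mib/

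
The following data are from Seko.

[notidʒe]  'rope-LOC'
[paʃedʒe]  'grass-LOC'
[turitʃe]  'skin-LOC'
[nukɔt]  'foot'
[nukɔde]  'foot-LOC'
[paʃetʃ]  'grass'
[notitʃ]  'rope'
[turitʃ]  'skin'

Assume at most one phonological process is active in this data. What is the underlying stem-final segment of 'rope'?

The stem for 'rope' ends in [dʒ] in [notidʒe] but [tʃ] in [notitʃ].
But 'skin' keeps [tʃ] in both environments ([turitʃe], [turitʃ]), so there is no rule changing /tʃ/ to [dʒ] before the LOC suffix.
Therefore /dʒ/ is basic and [tʃ] is derived by word-final obstruent devoicing (voiced obstruents become voiceless word-finally).

/dʒ/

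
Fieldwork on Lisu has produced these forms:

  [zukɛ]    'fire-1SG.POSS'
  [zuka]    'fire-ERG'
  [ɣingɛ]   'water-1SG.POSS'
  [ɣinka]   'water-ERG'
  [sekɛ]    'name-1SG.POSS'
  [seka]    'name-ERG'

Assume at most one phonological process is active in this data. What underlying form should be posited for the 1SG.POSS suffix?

The 1SG.POSS suffix surfaces as [-gɛ] and [-kɛ], depending on the final segment of the stem.
By contrast the ERG suffix keeps its initial [k] throughout — that segment must be underlying.
So the underlying form is /-gɛ/, and voiced stops become voiceless after a vowel.

/-gɛ/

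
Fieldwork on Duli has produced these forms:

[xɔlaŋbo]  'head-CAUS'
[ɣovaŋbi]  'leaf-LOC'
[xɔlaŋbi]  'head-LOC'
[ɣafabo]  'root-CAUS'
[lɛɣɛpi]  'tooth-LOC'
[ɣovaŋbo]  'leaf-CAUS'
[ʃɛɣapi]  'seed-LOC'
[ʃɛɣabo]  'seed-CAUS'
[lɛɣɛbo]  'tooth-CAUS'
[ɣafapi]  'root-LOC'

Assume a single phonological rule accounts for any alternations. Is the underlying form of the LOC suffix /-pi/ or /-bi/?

The LOC morpheme has two allomorphs, [-bi] and [-pi].
By contrast the CAUS suffix keeps its initial [b] throughout — that segment must be underlying.
So the underlying form is /-pi/, and voiceless stops become voiced after a nasal.

/-pi/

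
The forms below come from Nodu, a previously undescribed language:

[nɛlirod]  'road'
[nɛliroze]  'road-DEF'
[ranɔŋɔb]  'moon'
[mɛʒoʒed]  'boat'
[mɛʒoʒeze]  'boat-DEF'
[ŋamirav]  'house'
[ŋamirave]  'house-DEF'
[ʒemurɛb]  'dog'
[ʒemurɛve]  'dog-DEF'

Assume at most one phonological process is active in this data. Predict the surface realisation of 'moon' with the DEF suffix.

The stem for 'dog' ends in [b] in [ʒemurɛb] but [v] in [ʒemurɛve].
But 'house' keeps [v] in both environments ([ŋamirav], [ŋamirave]), so there is no rule changing /v/ to [b] in isolation.
The underlying segment must be /b/; voiced stops become fricatives between vowels, yielding [v] there.
The one attested form of 'moon', [ranɔŋɔb], shows underlying /ranɔŋɔb/. Applying the same rule between vowels gives [ranɔŋɔve].

[ranɔŋɔve]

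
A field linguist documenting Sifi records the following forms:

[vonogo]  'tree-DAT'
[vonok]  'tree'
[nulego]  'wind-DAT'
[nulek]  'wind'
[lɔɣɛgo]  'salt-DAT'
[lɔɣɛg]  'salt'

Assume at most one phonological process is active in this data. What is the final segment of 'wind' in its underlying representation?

'wind' shows [g] ~ [k] at the end of the stem ([nulego] vs [nulek]).
If /g/ were underlying and a rule turned it into [k] in isolation, 'salt' would also alternate; but it has [g] in both [lɔɣɛgo] and [lɔɣɛg].
The alternation reflects intervocalic voicing: voiceless stops become voiced between vowels. /k/ is underlying.

/k/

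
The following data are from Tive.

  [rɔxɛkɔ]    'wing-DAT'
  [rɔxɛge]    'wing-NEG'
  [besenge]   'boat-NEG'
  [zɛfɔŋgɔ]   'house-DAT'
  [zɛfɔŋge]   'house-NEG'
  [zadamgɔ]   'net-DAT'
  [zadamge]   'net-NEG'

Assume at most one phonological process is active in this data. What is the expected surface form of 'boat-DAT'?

The DAT suffix surfaces as [-gɔ] and [-kɔ], depending on the final segment of the stem.
The NEG suffix, which begins with [g], is invariant after every stem; so [g] is not altered by any rule here.
So the underlying form is /-kɔ/, and voiceless stops become voiced after a nasal.
After 'boat', which ends in a nasal, the suffix surfaces as [-gɔ], giving [besengɔ].

[besengɔ]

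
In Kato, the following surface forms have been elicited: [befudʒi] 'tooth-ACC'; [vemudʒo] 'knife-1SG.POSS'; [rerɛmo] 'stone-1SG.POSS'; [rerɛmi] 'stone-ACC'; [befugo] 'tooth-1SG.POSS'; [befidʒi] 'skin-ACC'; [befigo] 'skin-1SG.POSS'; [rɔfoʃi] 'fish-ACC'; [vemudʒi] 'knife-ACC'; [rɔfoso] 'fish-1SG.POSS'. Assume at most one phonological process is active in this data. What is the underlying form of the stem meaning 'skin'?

/befig/

'skin' shows [dʒ] ~ [g] at the end of the stem ([befidʒi] vs [befigo]).
Compare 'knife', with invariant [dʒ] in [vemudʒi] and [vemudʒo]: an analysis with underlying /dʒ/ and a rule producing [g] before the 1SG.POSS suffix would wrongly predict alternation here too.
The alternation reflects palatalization before a front vowel: /g/ and /s/ become palato-alveolar [dʒ] and [ʃ] before a front vowel. /g/ is underlying.
The underlying form of 'skin' is therefore /befig/.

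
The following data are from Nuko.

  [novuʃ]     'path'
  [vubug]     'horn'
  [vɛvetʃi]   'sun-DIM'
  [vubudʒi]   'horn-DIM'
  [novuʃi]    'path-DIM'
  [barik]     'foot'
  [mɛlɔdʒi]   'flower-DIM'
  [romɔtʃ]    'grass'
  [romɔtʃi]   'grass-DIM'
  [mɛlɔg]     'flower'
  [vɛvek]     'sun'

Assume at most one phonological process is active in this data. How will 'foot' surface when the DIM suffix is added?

The stem for 'sun' ends in [k] in [vɛvek] but [tʃ] in [vɛvetʃi].
If /tʃ/ were underlying and a rule turned it into [k] in isolation, 'grass' would also alternate; but it has [tʃ] in both [romɔtʃ] and [romɔtʃi].
The underlying segment must be /k/; /k/ and /g/ become palato-alveolar [tʃ] and [dʒ] before a front vowel, yielding [tʃ] there.
From [barik] the stem 'foot' is /barik/; before a front vowel this yields [baritʃi].

[baritʃi]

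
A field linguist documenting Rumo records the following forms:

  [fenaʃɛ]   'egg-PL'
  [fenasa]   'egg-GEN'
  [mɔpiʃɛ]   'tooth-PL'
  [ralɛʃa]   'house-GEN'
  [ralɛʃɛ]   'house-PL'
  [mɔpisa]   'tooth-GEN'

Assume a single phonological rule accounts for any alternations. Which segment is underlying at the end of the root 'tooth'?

The root 'tooth' surfaces as [mɔpiʃɛ] and [mɔpisa], with a stem-final [ʃ] ~ [s] alternation.
The stem 'house' ([ralɛʃɛ], [ralɛʃa]) shows [ʃ] unchanged in both environments, so [ʃ] cannot be basic with [s] derived before the GEN suffix.
The alternation reflects palatalization before a front vowel: /s/ becomes palato-alveolar [ʃ] before a front vowel. /s/ is underlying.

/s/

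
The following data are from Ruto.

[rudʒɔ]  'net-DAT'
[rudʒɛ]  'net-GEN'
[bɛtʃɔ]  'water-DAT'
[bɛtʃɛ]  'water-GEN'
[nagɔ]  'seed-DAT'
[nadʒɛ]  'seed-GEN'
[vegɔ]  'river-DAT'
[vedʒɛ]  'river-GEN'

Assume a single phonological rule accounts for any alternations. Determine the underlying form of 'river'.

/veg/

The root 'river' surfaces as [vegɔ] and [vedʒɛ], with a stem-final [g] ~ [dʒ] alternation.
Compare 'net', with invariant [dʒ] in [rudʒɔ] and [rudʒɛ]: an analysis with underlying /dʒ/ and a rule producing [g] before the DAT suffix would wrongly predict alternation here too.
So /g/ is underlying, and a rule of palatalization before a front vowel — /g/ becomes palato-alveolar [dʒ] before a front vowel — gives [dʒ].
The underlying form of 'river' is therefore /veg/.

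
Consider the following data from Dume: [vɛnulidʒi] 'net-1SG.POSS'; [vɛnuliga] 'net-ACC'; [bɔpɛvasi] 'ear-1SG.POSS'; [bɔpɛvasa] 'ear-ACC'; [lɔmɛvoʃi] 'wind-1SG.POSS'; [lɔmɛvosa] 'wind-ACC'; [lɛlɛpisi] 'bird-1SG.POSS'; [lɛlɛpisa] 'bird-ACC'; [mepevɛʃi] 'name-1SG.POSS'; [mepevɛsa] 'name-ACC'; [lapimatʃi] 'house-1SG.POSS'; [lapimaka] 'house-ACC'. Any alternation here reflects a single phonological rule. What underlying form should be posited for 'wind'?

The stem for 'wind' ends in [ʃ] in [lɔmɛvoʃi] but [s] in [lɔmɛvosa].
If /s/ were underlying and a rule turned it into [ʃ] before the 1SG.POSS suffix, 'ear' would also alternate; but it has [s] in both [bɔpɛvasi] and [bɔpɛvasa].
Therefore /ʃ/ is basic and [s] is derived by depalatalization (palato-alveolar /tʃ/, /dʒ/ and /ʃ/ become [k], [g] and [s] when no front vowel follows).

/lɔmɛvoʃ/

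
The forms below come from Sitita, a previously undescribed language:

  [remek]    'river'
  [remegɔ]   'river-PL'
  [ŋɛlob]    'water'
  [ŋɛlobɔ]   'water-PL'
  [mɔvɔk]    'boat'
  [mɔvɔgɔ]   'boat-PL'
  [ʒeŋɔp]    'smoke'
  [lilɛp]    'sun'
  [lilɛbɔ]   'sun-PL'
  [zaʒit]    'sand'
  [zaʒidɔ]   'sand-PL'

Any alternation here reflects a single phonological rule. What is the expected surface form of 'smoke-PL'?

[ʒeŋɔbɔ]

The root 'sun' surfaces as [lilɛp] and [lilɛbɔ], with a stem-final [p] ~ [b] alternation.
Compare 'water', with invariant [b] in [ŋɛlob] and [ŋɛlobɔ]: an analysis with underlying /b/ and a rule producing [p] in isolation would wrongly predict alternation here too.
The underlying segment must be /p/; voiceless stops become voiced between vowels, yielding [b] there.
The one attested form of 'smoke', [ʒeŋɔp], shows underlying /ʒeŋɔp/. Applying the same rule between vowels gives [ʒeŋɔbɔ].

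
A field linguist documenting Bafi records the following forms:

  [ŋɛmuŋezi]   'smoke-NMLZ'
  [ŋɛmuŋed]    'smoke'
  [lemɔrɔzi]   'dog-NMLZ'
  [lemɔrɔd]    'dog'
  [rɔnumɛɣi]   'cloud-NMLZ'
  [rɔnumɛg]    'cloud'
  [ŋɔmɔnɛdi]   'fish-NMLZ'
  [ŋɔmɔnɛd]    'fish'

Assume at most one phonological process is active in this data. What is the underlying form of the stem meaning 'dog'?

/lemɔrɔz/

In [lemɔrɔzi] and [lemɔrɔd] the final segment of 'dog' alternates: [z] ~ [d].
Compare 'fish', with invariant [d] in [ŋɔmɔnɛdi] and [ŋɔmɔnɛd]: an analysis with underlying /d/ and a rule producing [z] before the NMLZ suffix would wrongly predict alternation here too.
Therefore /z/ is basic and [d] is derived by word-final hardening (voiced fricatives become stops word-finally).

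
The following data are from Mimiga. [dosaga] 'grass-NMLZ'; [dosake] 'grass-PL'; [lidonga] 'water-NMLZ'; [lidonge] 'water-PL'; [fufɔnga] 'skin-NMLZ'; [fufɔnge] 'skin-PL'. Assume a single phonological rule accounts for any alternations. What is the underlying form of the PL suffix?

The PL morpheme has two allomorphs, [-ge] and [-ke].
By contrast the NMLZ suffix keeps its initial [g] throughout — that segment must be underlying.
The PL suffix is therefore /-ke/ underlyingly, with post-nasal voicing: voiceless stops become voiced after a nasal.

/-ke/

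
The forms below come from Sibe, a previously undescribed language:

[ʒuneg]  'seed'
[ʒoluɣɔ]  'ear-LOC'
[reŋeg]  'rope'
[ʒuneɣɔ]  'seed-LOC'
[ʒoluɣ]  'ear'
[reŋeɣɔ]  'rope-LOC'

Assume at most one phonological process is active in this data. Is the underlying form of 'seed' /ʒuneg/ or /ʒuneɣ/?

The stem for 'seed' ends in [g] in [ʒuneg] but [ɣ] in [ʒuneɣɔ].
The stem 'ear' ([ʒoluɣ], [ʒoluɣɔ]) shows [ɣ] unchanged in both environments, so [ɣ] cannot be basic with [g] derived in isolation.
So /g/ is underlying, and a rule of intervocalic spirantization — voiced stops become fricatives between vowels — gives [ɣ].

/ʒuneg/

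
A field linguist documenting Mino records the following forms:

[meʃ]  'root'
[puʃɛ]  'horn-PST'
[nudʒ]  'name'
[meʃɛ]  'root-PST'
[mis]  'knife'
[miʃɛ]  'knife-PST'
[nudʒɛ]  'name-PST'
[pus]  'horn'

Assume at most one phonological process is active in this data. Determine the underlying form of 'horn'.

/pus/

In [puʃɛ] and [pus] the final segment of 'horn' alternates: [ʃ] ~ [s].
If /ʃ/ were underlying and a rule turned it into [s] in isolation, 'root' would also alternate; but it has [ʃ] in both [meʃɛ] and [meʃ].
The underlying segment must be /s/; /s/ becomes palato-alveolar [ʃ] before a front vowel, yielding [ʃ] there.
The underlying form of 'horn' is therefore /pus/.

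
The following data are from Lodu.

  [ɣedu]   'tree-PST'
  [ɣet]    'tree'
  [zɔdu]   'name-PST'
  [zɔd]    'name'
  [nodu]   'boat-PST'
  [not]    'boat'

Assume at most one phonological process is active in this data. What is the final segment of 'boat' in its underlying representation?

/t/

The stem for 'boat' ends in [d] in [nodu] but [t] in [not].
The stem 'name' ([zɔdu], [zɔd]) shows [d] unchanged in both environments, so [d] cannot be basic with [t] derived in isolation.
The underlying segment must be /t/; voiceless stops become voiced between vowels, yielding [d] there.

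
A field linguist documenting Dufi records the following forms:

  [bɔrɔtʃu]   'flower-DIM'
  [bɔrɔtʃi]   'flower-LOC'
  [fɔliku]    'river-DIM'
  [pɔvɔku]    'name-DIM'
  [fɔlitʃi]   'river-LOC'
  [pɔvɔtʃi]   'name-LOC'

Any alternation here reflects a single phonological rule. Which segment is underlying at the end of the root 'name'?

/k/

In [pɔvɔtʃi] and [pɔvɔku] the final segment of 'name' alternates: [tʃ] ~ [k].
The stem 'flower' ([bɔrɔtʃi], [bɔrɔtʃu]) shows [tʃ] unchanged in both environments, so [tʃ] cannot be basic with [k] derived before the DIM suffix.
The underlying segment must be /k/; /k/ becomes palato-alveolar [tʃ] before a front vowel, yielding [tʃ] there.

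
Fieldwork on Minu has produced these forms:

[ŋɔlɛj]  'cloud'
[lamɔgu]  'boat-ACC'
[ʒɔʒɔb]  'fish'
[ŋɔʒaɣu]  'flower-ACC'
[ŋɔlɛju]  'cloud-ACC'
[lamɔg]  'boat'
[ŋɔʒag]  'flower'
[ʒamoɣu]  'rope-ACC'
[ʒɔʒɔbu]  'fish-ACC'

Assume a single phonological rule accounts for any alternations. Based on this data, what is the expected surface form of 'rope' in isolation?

'flower' shows [ɣ] ~ [g] at the end of the stem ([ŋɔʒaɣu] vs [ŋɔʒag]).
Compare 'boat', with invariant [g] in [lamɔgu] and [lamɔg]: an analysis with underlying /g/ and a rule producing [ɣ] before the ACC suffix would wrongly predict alternation here too.
The underlying segment must be /ɣ/; voiced fricatives become stops word-finally, yielding [g] there.
From [ʒamoɣu] the stem 'rope' is /ʒamoɣ/; word-finally this yields [ʒamog].

[ʒamog]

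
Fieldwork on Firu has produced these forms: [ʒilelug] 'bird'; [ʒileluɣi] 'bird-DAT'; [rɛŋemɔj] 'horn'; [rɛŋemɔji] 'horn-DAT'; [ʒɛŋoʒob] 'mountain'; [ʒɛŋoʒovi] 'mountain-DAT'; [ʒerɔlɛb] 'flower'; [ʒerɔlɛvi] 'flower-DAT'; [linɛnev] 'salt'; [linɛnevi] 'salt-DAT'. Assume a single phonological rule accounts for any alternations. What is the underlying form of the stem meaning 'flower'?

The stem for 'flower' ends in [b] in [ʒerɔlɛb] but [v] in [ʒerɔlɛvi].
If /v/ were underlying and a rule turned it into [b] in isolation, 'salt' would also alternate; but it has [v] in both [linɛnev] and [linɛnevi].
So /b/ is underlying, and a rule of intervocalic spirantization — voiced stops become fricatives between vowels — gives [v].

/ʒerɔlɛb/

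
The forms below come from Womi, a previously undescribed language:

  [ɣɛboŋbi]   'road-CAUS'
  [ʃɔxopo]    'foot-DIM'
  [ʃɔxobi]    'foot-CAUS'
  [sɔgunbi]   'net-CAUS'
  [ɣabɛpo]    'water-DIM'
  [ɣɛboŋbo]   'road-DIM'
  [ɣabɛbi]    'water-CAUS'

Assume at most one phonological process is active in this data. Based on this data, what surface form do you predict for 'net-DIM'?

The DIM morpheme has two allomorphs, [-bo] and [-po].
The CAUS suffix, which begins with [b], is invariant after every stem; so [b] is not altered by any rule here.
So the underlying form is /-po/, and voiceless stops become voiced after a nasal.
After 'net', which ends in a nasal, the suffix surfaces as [-bo], giving [sɔgunbo].

[sɔgunbo]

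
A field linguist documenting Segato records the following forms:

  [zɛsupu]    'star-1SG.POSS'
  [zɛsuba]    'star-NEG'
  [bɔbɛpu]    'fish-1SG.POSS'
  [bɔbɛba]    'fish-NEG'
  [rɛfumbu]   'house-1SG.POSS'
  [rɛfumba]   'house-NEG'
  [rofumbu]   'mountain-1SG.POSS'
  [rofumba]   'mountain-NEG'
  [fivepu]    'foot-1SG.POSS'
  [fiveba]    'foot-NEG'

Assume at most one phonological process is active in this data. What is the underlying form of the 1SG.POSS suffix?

/-pu/

The 1SG.POSS suffix surfaces as [-bu] and [-pu], depending on the final segment of the stem.
By contrast the NEG suffix keeps its initial [b] throughout — that segment must be underlying.
The 1SG.POSS suffix is therefore /-pu/ underlyingly, with post-nasal voicing: voiceless stops become voiced after a nasal.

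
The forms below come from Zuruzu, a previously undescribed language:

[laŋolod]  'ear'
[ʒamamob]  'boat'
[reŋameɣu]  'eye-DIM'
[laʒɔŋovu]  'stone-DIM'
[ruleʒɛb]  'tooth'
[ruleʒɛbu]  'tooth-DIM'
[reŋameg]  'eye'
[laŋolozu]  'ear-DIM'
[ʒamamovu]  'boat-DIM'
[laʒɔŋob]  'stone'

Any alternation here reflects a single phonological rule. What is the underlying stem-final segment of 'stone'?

'stone' shows [v] ~ [b] at the end of the stem ([laʒɔŋovu] vs [laʒɔŋob]).
Compare 'tooth', with invariant [b] in [ruleʒɛbu] and [ruleʒɛb]: an analysis with underlying /b/ and a rule producing [v] before the DIM suffix would wrongly predict alternation here too.
So /v/ is underlying, and a rule of word-final hardening — voiced fricatives become stops word-finally — gives [b].

/v/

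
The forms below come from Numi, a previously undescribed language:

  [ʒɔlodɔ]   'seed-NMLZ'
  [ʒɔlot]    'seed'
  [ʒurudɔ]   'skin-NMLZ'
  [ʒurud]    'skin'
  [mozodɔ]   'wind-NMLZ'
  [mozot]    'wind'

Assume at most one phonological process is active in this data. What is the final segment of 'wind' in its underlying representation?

/t/

The stem for 'wind' ends in [d] in [mozodɔ] but [t] in [mozot].
If /d/ were underlying and a rule turned it into [t] in isolation, 'skin' would also alternate; but it has [d] in both [ʒurudɔ] and [ʒurud].
Therefore /t/ is basic and [d] is derived by intervocalic voicing (voiceless stops become voiced between vowels).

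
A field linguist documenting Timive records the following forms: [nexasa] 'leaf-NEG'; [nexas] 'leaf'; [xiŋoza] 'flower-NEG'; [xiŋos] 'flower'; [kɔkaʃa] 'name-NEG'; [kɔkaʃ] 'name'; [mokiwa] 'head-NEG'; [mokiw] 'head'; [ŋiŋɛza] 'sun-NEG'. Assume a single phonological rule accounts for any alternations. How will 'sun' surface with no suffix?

[ŋiŋɛs]

'flower' shows [z] ~ [s] at the end of the stem ([xiŋoza] vs [xiŋos]).
The stem 'leaf' ([nexasa], [nexas]) shows [s] unchanged in both environments, so [s] cannot be basic with [z] derived before the NEG suffix.
So /z/ is underlying, and a rule of word-final obstruent devoicing — voiced obstruents become voiceless word-finally — gives [s].
From [ŋiŋɛza] the stem 'sun' is /ŋiŋɛz/; word-finally this yields [ŋiŋɛs].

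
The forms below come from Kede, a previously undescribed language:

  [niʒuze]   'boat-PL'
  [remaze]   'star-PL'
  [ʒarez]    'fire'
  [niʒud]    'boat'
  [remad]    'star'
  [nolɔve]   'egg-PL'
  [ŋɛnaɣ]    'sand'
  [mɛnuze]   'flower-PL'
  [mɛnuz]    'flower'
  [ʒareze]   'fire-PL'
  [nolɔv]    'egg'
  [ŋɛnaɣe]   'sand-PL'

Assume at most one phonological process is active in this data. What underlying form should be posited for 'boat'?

In [niʒuze] and [niʒud] the final segment of 'boat' alternates: [z] ~ [d].
The stem 'flower' ([mɛnuze], [mɛnuz]) shows [z] unchanged in both environments, so [z] cannot be basic with [d] derived in isolation.
The underlying segment must be /d/; voiced stops become fricatives between vowels, yielding [z] there.

/niʒud/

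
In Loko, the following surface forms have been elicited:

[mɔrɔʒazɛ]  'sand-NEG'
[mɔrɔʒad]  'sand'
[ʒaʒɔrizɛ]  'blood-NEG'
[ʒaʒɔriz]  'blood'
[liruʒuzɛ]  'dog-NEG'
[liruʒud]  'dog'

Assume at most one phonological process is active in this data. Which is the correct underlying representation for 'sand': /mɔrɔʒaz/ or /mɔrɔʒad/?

/mɔrɔʒad/

The root 'sand' surfaces as [mɔrɔʒazɛ] and [mɔrɔʒad], with a stem-final [z] ~ [d] alternation.
The stem 'blood' ([ʒaʒɔrizɛ], [ʒaʒɔriz]) shows [z] unchanged in both environments, so [z] cannot be basic with [d] derived in isolation.
Therefore /d/ is basic and [z] is derived by intervocalic spirantization (voiced stops become fricatives between vowels).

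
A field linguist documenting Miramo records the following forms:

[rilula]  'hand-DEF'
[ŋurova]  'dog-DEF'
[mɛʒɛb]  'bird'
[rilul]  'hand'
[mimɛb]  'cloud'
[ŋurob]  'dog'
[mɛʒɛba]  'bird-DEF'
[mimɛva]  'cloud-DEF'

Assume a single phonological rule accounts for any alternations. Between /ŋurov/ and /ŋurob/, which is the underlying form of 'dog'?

The root 'dog' surfaces as [ŋurova] and [ŋurob], with a stem-final [v] ~ [b] alternation.
The stem 'bird' ([mɛʒɛba], [mɛʒɛb]) shows [b] unchanged in both environments, so [b] cannot be basic with [v] derived before the DEF suffix.
The underlying segment must be /v/; voiced fricatives become stops word-finally, yielding [b] there.

/ŋurov/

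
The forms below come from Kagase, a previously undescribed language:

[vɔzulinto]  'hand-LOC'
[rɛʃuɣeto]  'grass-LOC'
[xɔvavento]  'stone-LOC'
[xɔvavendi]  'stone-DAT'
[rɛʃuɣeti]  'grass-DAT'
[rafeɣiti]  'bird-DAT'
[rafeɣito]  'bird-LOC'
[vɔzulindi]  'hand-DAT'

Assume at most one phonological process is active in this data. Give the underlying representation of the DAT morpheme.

The DAT suffix surfaces as [-di] and [-ti], depending on the final segment of the stem.
By contrast the LOC suffix keeps its initial [t] throughout — that segment must be underlying.
The DAT suffix is therefore /-di/ underlyingly, with post-vocalic devoicing: voiced stops become voiceless after a vowel.

/-di/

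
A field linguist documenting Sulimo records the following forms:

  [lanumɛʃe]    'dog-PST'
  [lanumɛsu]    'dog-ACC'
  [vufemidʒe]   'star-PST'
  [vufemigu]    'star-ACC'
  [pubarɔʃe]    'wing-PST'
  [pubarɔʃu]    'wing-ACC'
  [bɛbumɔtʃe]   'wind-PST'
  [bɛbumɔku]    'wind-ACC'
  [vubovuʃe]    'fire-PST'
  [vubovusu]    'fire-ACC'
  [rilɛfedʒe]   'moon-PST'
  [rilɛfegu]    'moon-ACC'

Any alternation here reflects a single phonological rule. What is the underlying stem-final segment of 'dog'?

'dog' shows [ʃ] ~ [s] at the end of the stem ([lanumɛʃe] vs [lanumɛsu]).
The stem 'wing' ([pubarɔʃe], [pubarɔʃu]) shows [ʃ] unchanged in both environments, so [ʃ] cannot be basic with [s] derived before the ACC suffix.
So /s/ is underlying, and a rule of palatalization before a front vowel — /k/, /g/ and /s/ become palato-alveolar [tʃ], [dʒ] and [ʃ] before a front vowel — gives [ʃ].

/s/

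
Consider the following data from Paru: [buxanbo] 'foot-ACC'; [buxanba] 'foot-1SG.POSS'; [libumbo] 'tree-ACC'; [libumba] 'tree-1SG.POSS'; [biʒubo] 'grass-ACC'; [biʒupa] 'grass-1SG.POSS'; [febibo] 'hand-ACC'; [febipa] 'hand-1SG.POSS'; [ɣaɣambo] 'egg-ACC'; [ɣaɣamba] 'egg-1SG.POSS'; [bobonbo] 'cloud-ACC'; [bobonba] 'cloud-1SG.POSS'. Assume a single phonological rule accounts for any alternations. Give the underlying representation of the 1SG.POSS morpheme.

The 1SG.POSS suffix surfaces as [-ba] and [-pa], depending on the final segment of the stem.
By contrast the ACC suffix keeps its initial [b] throughout — that segment must be underlying.
The 1SG.POSS suffix is therefore /-pa/ underlyingly, with post-nasal voicing: voiceless stops become voiced after a nasal.

/-pa/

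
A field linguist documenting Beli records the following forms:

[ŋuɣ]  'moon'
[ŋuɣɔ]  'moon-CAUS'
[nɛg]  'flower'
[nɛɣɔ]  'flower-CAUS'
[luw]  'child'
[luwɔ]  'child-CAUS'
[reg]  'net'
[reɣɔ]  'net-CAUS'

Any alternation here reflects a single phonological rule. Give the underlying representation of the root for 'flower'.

/nɛg/

The stem for 'flower' ends in [g] in [nɛg] but [ɣ] in [nɛɣɔ].
But 'moon' keeps [ɣ] in both environments ([ŋuɣ], [ŋuɣɔ]), so there is no rule changing /ɣ/ to [g] in isolation.
The underlying segment must be /g/; voiced stops become fricatives between vowels, yielding [ɣ] there.
Hence 'flower' is /nɛg/ underlyingly.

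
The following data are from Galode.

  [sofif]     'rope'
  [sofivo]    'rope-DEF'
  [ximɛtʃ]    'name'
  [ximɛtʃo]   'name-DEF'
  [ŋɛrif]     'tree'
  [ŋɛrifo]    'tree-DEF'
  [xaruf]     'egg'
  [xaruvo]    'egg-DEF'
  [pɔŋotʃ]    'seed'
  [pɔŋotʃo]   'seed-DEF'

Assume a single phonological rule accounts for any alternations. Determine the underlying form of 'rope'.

/sofiv/

'rope' shows [f] ~ [v] at the end of the stem ([sofif] vs [sofivo]).
Compare 'tree', with invariant [f] in [ŋɛrif] and [ŋɛrifo]: an analysis with underlying /f/ and a rule producing [v] before the DEF suffix would wrongly predict alternation here too.
So /v/ is underlying, and a rule of word-final obstruent devoicing — voiced obstruents become voiceless word-finally — gives [f].
So 'rope' = /sofiv/.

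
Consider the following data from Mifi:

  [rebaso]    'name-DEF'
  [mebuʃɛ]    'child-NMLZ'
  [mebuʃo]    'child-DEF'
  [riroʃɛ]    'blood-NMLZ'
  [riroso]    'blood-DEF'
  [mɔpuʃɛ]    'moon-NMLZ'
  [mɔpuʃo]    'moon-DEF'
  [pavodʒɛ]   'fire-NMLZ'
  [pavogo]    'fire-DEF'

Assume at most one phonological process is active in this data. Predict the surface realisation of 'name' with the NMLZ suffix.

[rebaʃɛ]

The root 'blood' surfaces as [riroʃɛ] and [riroso], with a stem-final [ʃ] ~ [s] alternation.
If /ʃ/ were underlying and a rule turned it into [s] before the DEF suffix, 'child' would also alternate; but it has [ʃ] in both [mebuʃɛ] and [mebuʃo].
Therefore /s/ is basic and [ʃ] is derived by palatalization before a front vowel (/g/ and /s/ become palato-alveolar [dʒ] and [ʃ] before a front vowel).
The one attested form of 'name', [rebaso], shows underlying /rebas/. Applying the same rule before a front vowel gives [rebaʃɛ].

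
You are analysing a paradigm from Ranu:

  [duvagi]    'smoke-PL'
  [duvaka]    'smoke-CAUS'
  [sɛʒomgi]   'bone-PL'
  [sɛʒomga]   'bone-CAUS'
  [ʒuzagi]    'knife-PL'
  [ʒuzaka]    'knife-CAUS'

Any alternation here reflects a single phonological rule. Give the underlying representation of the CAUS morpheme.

/-ka/

The CAUS suffix surfaces as [-ga] and [-ka], depending on the final segment of the stem.
The PL suffix, which begins with [g], is invariant after every stem; so [g] is not altered by any rule here.
The CAUS suffix is therefore /-ka/ underlyingly, with post-nasal voicing: voiceless stops become voiced after a nasal.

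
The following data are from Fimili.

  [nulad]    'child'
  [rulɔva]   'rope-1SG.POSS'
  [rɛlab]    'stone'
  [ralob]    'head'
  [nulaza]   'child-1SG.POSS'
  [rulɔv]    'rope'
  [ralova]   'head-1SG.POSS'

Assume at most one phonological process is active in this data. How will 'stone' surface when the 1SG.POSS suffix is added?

[rɛlava]

The root 'head' surfaces as [ralob] and [ralova], with a stem-final [b] ~ [v] alternation.
The stem 'rope' ([rulɔv], [rulɔva]) shows [v] unchanged in both environments, so [v] cannot be basic with [b] derived in isolation.
The underlying segment must be /b/; voiced stops become fricatives between vowels, yielding [v] there.
From [rɛlab] the stem 'stone' is /rɛlab/; between vowels this yields [rɛlava].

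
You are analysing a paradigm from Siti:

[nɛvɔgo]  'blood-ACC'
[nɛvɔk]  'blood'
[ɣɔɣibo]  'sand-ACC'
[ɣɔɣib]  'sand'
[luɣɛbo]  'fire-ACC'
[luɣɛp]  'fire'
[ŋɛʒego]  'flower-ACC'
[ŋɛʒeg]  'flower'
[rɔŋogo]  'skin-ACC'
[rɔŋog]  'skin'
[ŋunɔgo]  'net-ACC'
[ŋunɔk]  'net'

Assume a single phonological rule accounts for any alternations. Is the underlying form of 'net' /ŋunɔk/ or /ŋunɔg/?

/ŋunɔk/

The stem for 'net' ends in [g] in [ŋunɔgo] but [k] in [ŋunɔk].
If /g/ were underlying and a rule turned it into [k] in isolation, 'skin' would also alternate; but it has [g] in both [rɔŋogo] and [rɔŋog].
Therefore /k/ is basic and [g] is derived by intervocalic voicing (voiceless stops become voiced between vowels).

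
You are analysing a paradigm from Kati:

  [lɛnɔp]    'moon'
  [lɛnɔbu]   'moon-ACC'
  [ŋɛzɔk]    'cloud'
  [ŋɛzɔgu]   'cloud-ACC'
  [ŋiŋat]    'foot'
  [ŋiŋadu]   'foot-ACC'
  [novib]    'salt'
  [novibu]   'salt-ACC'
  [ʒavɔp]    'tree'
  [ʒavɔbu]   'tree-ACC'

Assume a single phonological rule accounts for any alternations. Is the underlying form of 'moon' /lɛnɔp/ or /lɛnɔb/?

In [lɛnɔp] and [lɛnɔbu] the final segment of 'moon' alternates: [p] ~ [b].
The stem 'salt' ([novib], [novibu]) shows [b] unchanged in both environments, so [b] cannot be basic with [p] derived in isolation.
The underlying segment must be /p/; voiceless stops become voiced between vowels, yielding [b] there.

/lɛnɔp/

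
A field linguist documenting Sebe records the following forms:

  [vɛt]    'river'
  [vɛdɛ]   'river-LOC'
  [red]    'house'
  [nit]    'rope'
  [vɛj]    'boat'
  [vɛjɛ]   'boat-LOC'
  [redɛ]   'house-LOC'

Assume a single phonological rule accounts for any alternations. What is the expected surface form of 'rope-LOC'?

In [vɛt] and [vɛdɛ] the final segment of 'river' alternates: [t] ~ [d].
Compare 'house', with invariant [d] in [red] and [redɛ]: an analysis with underlying /d/ and a rule producing [t] in isolation would wrongly predict alternation here too.
The alternation reflects intervocalic voicing: voiceless stops become voiced between vowels. /t/ is underlying.
From [nit] the stem 'rope' is /nit/; between vowels this yields [nidɛ].

[nidɛ]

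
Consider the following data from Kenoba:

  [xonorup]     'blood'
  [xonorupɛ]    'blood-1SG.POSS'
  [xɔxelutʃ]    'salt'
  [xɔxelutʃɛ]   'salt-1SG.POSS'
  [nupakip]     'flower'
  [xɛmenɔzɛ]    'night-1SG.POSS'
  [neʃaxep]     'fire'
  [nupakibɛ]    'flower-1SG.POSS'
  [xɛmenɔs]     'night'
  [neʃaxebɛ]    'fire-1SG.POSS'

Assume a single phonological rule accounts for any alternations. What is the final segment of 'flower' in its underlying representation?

/b/

'flower' shows [p] ~ [b] at the end of the stem ([nupakip] vs [nupakibɛ]).
Compare 'blood', with invariant [p] in [xonorup] and [xonorupɛ]: an analysis with underlying /p/ and a rule producing [b] before the 1SG.POSS suffix would wrongly predict alternation here too.
The underlying segment must be /b/; voiced obstruents become voiceless word-finally, yielding [p] there.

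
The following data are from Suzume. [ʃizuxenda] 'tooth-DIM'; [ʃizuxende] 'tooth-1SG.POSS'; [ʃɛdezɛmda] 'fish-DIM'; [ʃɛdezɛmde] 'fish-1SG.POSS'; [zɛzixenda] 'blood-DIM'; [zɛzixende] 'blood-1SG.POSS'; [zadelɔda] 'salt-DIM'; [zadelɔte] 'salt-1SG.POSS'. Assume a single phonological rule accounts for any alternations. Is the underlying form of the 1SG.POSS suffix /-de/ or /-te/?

The 1SG.POSS suffix surfaces as [-de] and [-te], depending on the final segment of the stem.
The DIM suffix, which begins with [d], is invariant after every stem; so [d] is not altered by any rule here.
So the underlying form is /-te/, and voiceless stops become voiced after a nasal.

/-te/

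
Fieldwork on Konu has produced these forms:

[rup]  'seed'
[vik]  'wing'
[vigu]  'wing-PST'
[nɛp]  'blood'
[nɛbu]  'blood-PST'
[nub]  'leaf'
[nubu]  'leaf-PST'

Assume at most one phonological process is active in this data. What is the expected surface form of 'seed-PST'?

The root 'blood' surfaces as [nɛp] and [nɛbu], with a stem-final [p] ~ [b] alternation.
The stem 'leaf' ([nub], [nubu]) shows [b] unchanged in both environments, so [b] cannot be basic with [p] derived in isolation.
The underlying segment must be /p/; voiceless stops become voiced between vowels, yielding [b] there.
From [rup] the stem 'seed' is /rup/; between vowels this yields [rubu].

[rubu]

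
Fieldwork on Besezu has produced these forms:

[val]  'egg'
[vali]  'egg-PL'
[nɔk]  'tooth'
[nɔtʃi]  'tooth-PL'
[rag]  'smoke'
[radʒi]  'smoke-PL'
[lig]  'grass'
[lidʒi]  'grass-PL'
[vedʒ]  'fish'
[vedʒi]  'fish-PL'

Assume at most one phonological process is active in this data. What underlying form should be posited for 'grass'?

In [lig] and [lidʒi] the final segment of 'grass' alternates: [g] ~ [dʒ].
If /dʒ/ were underlying and a rule turned it into [g] in isolation, 'fish' would also alternate; but it has [dʒ] in both [vedʒ] and [vedʒi].
Therefore /g/ is basic and [dʒ] is derived by palatalization before a front vowel (/k/ and /g/ become palato-alveolar [tʃ] and [dʒ] before a front vowel).

/lig/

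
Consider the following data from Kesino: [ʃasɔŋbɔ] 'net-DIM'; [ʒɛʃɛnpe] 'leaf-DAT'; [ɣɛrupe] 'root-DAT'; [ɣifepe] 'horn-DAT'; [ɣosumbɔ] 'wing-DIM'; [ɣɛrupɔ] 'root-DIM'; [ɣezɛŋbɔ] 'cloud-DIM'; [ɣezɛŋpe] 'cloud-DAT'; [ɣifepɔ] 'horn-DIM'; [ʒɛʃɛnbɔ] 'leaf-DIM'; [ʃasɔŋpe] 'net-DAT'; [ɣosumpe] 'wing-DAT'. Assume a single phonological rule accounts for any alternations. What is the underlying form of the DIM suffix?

/-bɔ/

The DIM suffix surfaces as [-bɔ] and [-pɔ], depending on the final segment of the stem.
By contrast the DAT suffix keeps its initial [p] throughout — that segment must be underlying.
The DIM suffix is therefore /-bɔ/ underlyingly, with post-vocalic devoicing: voiced stops become voiceless after a vowel.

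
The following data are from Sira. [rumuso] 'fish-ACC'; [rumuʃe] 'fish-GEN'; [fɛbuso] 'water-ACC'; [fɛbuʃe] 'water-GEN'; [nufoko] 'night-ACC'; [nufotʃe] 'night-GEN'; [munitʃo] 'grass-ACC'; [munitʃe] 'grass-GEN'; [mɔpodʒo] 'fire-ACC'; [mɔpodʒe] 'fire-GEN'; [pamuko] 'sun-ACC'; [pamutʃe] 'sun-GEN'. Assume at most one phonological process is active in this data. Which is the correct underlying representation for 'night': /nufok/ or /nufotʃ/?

The root 'night' surfaces as [nufoko] and [nufotʃe], with a stem-final [k] ~ [tʃ] alternation.
The stem 'grass' ([munitʃo], [munitʃe]) shows [tʃ] unchanged in both environments, so [tʃ] cannot be basic with [k] derived before the ACC suffix.
So /k/ is underlying, and a rule of palatalization before a front vowel — /k/ and /s/ become palato-alveolar [tʃ] and [ʃ] before a front vowel — gives [tʃ].

/nufok/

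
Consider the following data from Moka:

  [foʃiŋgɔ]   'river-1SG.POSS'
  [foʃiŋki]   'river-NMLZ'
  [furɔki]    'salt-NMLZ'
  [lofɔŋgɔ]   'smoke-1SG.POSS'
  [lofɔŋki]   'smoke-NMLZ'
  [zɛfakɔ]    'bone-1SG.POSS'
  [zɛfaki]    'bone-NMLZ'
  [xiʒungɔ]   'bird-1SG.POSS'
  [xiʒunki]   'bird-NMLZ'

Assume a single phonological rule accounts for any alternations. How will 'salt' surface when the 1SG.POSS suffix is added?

[furɔkɔ]

The 1SG.POSS suffix surfaces as [-gɔ] and [-kɔ], depending on the final segment of the stem.
By contrast the NMLZ suffix keeps its initial [k] throughout — that segment must be underlying.
So the underlying form is /-gɔ/, and voiced stops become voiceless after a vowel.
After 'salt', which ends in a vowel, the suffix surfaces as [-kɔ], giving [furɔkɔ].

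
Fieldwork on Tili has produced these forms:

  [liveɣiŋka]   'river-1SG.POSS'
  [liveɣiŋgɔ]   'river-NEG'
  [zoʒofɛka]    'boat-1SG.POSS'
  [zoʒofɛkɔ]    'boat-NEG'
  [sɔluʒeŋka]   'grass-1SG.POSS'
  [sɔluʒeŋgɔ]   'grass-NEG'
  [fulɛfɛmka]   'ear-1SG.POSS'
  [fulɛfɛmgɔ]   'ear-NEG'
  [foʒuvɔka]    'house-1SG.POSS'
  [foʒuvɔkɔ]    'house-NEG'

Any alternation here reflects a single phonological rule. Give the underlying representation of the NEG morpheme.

The NEG suffix surfaces as [-gɔ] and [-kɔ], depending on the final segment of the stem.
By contrast the 1SG.POSS suffix keeps its initial [k] throughout — that segment must be underlying.
So the underlying form is /-gɔ/, and voiced stops become voiceless after a vowel.

/-gɔ/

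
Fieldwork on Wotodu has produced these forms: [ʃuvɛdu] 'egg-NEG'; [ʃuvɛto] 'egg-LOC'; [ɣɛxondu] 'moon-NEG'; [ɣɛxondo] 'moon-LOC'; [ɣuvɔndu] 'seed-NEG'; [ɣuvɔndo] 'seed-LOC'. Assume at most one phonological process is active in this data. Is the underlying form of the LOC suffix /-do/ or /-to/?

The LOC suffix surfaces as [-do] and [-to], depending on the final segment of the stem.
The NEG suffix, which begins with [d], is invariant after every stem; so [d] is not altered by any rule here.
So the underlying form is /-to/, and voiceless stops become voiced after a nasal.

/-to/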